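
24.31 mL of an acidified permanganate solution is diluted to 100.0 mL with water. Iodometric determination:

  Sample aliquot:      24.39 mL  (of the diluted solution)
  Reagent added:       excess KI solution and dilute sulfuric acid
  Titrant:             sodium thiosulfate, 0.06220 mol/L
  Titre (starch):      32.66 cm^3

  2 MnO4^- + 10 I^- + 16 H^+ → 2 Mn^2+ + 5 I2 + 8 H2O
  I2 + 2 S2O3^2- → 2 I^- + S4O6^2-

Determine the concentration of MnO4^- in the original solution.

n(S2O3^2-) = 0.03266 × 0.06220 = 2.031 × 10^-3 mol
n(I2) = n(S2O3^2-)/2 = 1.016 × 10^-3 mol
From the 2:5 ratio, n(MnO4^-) in the aliquot = 2/5 × 1.016 × 10^-3 = 4.063 × 10^-4 mol
[MnO4^-]_dilute = 4.063 × 10^-4 / 0.02439 = 0.01666 mol/L
[MnO4^-]_original = 0.01666 × 100.0/24.31 = 0.06852 mol/L

0.06852 mol/L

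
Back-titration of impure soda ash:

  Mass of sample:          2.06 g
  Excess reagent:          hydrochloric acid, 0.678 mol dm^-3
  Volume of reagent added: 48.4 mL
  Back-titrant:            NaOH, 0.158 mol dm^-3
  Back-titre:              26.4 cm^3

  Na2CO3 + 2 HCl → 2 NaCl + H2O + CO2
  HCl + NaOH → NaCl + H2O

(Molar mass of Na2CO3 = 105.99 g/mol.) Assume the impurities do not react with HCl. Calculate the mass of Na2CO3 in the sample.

1.52 g

n(HCl) added = 0.0484 × 0.678 = 0.0328 mol
n(NaOH) used in back-titration = 0.0264 × 0.158 = 4.17 × 10^-3 mol
n(HCl) left over = 4.17 × 10^-3 mol (1:1 ratio)
n(HCl) consumed by analyte = 0.0328 − 4.17 × 10^-3 = 0.0286 mol
From the 1:2 ratio, n(Na2CO3) = 1/2 × 0.0286 = 0.0143 mol
mass of Na2CO3 = 0.0143 × 105.99 = 1.52 g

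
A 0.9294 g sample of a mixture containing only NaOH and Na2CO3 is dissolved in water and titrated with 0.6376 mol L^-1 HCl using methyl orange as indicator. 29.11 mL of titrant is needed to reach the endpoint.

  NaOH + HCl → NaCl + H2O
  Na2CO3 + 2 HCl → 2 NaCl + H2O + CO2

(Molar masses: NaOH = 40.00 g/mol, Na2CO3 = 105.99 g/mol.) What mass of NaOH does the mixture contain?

0.1669 g

n(HCl) = 0.02911 × 0.6376 = 0.01856 mol
Let x = n(NaOH), y = n(Na2CO3).
Titrant: 1x + 2y = 0.01856;  mass: 40.00x + 105.99y = 0.9294
Solving, x = 4.172 × 10^-3 mol, y = 7.194 × 10^-3 mol
mass of NaOH = 4.172 × 10^-3 × 40.00 = 0.1669 g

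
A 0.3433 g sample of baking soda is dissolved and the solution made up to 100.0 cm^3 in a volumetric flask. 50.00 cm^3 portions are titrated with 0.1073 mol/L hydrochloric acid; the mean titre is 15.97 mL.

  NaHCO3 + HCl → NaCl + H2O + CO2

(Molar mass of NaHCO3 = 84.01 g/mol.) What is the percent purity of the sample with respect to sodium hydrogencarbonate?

n(HCl) per titration = 0.01597 × 0.1073 = 1.714 × 10^-3 mol
n(NaHCO3) in each aliquot = 1.714 × 10^-3 mol (1:1 ratio)
n(NaHCO3) in the whole flask = 1.714 × 10^-3 × 100.0/50.00 = 3.427 × 10^-3 mol
mass of NaHCO3 = 3.427 × 10^-3 × 84.01 = 0.2879 g
% NaHCO3 = 0.2879 / 0.3433 × 100 = 83.87 %

83.87 %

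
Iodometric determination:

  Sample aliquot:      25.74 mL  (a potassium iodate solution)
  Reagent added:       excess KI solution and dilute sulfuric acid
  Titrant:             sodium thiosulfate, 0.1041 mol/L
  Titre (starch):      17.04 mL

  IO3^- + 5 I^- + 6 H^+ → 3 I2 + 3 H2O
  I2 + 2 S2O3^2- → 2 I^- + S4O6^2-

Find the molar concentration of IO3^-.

n(S2O3^2-) = 0.01704 × 0.1041 = 1.774 × 10^-3 mol
n(I2) = n(S2O3^2-)/2 = 8.869 × 10^-4 mol
From the 1:3 ratio, n(IO3^-) in the aliquot = 1/3 × 8.869 × 10^-4 = 2.956 × 10^-4 mol
[IO3^-] = 2.956 × 10^-4 / 0.02574 = 0.01149 mol/L

0.01149 mol/L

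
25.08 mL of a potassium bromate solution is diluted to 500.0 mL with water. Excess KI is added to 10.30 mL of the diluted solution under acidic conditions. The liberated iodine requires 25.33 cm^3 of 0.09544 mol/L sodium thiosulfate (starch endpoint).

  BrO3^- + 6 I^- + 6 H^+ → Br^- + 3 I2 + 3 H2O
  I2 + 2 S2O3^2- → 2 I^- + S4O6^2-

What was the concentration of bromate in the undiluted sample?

n(S2O3^2-) = 0.02533 × 0.09544 = 2.417 × 10^-3 mol
n(I2) = n(S2O3^2-)/2 = 1.209 × 10^-3 mol
From the 1:3 ratio, n(BrO3^-) in the aliquot = 1/3 × 1.209 × 10^-3 = 4.029 × 10^-4 mol
[BrO3^-]_dilute = 4.029 × 10^-4 / 0.01030 = 0.03912 mol/L
[BrO3^-]_original = 0.03912 × 500.0/25.08 = 0.7799 mol/L

0.7799 mol/L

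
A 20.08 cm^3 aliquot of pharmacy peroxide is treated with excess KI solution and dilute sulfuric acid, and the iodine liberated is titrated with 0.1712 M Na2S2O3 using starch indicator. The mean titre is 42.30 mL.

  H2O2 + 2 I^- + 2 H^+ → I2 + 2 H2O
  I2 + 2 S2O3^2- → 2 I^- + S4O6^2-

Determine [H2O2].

0.1803 M

n(S2O3^2-) = 0.04230 × 0.1712 = 7.242 × 10^-3 mol
n(I2) = n(S2O3^2-)/2 = 3.621 × 10^-3 mol
n(H2O2) in the aliquot = 3.621 × 10^-3 mol (1:1 ratio)
[H2O2] = 3.621 × 10^-3 / 0.02008 = 0.1803 mol/L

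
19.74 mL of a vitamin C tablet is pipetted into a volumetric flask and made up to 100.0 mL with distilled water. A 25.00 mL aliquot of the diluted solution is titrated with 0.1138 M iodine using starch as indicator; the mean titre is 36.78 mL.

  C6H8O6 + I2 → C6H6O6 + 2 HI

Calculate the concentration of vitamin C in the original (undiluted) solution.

n(I2) = 0.03678 × 0.1138 = 4.186 × 10^-3 mol
n(C6H8O6) in the aliquot = 4.186 × 10^-3 mol (1:1 ratio)
[C6H8O6]_dilute = 4.186 × 10^-3 / 0.02500 = 0.1674 mol/L
Dilution factor = 100.0 / 19.74 = 5.066
[C6H8O6]_stock = 0.1674 × 5.066 = 0.8481 mol/L

0.8481 M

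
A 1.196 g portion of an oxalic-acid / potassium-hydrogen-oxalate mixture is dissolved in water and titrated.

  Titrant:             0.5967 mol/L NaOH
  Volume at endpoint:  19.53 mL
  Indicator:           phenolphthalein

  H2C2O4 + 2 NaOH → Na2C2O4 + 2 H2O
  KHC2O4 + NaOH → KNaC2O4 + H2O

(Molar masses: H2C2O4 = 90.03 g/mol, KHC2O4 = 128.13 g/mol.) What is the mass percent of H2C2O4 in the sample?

n(NaOH) = 0.01953 × 0.5967 = 0.01165 mol
Let x = n(H2C2O4), y = n(KHC2O4).
Titrant: 2x + 1y = 0.01165;  mass: 90.03x + 128.13y = 1.196
Solving, x = 1.788 × 10^-3 mol, y = 8.078 × 10^-3 mol
mass of H2C2O4 = 1.788 × 10^-3 × 90.03 = 0.1609 g
% H2C2O4 = 0.1609 / 1.196 × 100 = 13.46 %

13.46 %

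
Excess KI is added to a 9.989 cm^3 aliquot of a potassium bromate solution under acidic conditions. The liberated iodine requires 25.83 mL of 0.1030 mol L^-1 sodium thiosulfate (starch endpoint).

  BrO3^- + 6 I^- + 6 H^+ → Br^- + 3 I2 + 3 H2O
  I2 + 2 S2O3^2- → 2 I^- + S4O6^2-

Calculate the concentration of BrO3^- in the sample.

n(S2O3^2-) = 0.02583 × 0.1030 = 2.660 × 10^-3 mol
n(I2) = n(S2O3^2-)/2 = 1.330 × 10^-3 mol
From the 1:3 ratio, n(BrO3^-) in the aliquot = 1/3 × 1.330 × 10^-3 = 4.434 × 10^-4 mol
[BrO3^-] = 4.434 × 10^-4 / 0.009989 = 0.04439 mol/L

0.04439 mol/L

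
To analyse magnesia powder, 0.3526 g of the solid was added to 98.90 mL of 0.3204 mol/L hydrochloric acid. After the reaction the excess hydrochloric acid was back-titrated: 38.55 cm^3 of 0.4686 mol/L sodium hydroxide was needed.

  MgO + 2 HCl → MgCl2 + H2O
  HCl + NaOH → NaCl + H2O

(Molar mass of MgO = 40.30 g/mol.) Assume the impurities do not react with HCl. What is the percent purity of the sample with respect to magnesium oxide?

n(HCl) added = 0.09890 × 0.3204 = 0.03169 mol
n(NaOH) used in back-titration = 0.03855 × 0.4686 = 0.01806 mol
n(HCl) left over = 0.01806 mol (1:1 ratio)
n(HCl) consumed by analyte = 0.03169 − 0.01806 = 0.01362 mol
From the 1:2 ratio, n(MgO) = 1/2 × 0.01362 = 6.812 × 10^-3 mol
mass of MgO = 6.812 × 10^-3 × 40.30 = 0.2745 g
% MgO = 0.2745 / 0.3526 × 100 = 77.85 %

77.85 %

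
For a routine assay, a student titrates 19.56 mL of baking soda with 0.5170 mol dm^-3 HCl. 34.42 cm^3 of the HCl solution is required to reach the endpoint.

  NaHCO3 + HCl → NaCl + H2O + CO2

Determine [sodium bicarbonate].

n(HCl) = 0.03442 L × 0.5170 mol/L = 0.01780 mol
n(NaHCO3) = 0.01780 mol (1:1 mole ratio)
[NaHCO3] = 0.01780 mol / 0.01956 L = 0.9098 mol/L

0.9098 mol/L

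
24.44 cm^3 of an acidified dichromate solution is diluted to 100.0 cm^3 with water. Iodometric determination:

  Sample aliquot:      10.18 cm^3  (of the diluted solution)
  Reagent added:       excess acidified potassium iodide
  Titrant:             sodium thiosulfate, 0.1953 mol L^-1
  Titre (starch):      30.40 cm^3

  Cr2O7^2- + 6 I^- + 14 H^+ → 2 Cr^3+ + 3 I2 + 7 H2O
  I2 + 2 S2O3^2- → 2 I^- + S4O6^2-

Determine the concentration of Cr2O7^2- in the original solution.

n(S2O3^2-) = 0.03040 × 0.1953 = 5.937 × 10^-3 mol
n(I2) = n(S2O3^2-)/2 = 2.969 × 10^-3 mol
From the 1:3 ratio, n(Cr2O7^2-) in the aliquot = 1/3 × 2.969 × 10^-3 = 9.895 × 10^-4 mol
[Cr2O7^2-]_dilute = 9.895 × 10^-4 / 0.01018 = 0.09720 mol/L
[Cr2O7^2-]_original = 0.09720 × 100.0/24.44 = 0.3977 mol/L

0.3977 mol/L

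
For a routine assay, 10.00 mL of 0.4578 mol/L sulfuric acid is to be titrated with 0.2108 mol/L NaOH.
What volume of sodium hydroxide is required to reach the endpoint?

43.43 mL

H2SO4 + 2 NaOH → Na2SO4 + 2 H2O
n(H2SO4) = 0.01000 L × 0.4578 mol/L = 4.578 × 10^-3 mol
From the 2:1 stoichiometry, n(NaOH) = 2/1 × 4.578 × 10^-3 = 9.156 × 10^-3 mol
V(NaOH) = 9.156 × 10^-3 mol / 0.2108 mol/L = 0.04343 L = 43.43 mL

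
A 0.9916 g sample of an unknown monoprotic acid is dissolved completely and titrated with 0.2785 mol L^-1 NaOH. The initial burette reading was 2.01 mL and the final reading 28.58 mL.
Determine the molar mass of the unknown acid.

n(NaOH) = 0.02657 L × 0.2785 mol/L = 7.400 × 10^-3 mol
n(HA) = 7.400 × 10^-3 mol (1:1 ratio)
M = m / n = 0.9916 g / 7.400 × 10^-3 mol = 134.0 g/mol

134.0 g/mol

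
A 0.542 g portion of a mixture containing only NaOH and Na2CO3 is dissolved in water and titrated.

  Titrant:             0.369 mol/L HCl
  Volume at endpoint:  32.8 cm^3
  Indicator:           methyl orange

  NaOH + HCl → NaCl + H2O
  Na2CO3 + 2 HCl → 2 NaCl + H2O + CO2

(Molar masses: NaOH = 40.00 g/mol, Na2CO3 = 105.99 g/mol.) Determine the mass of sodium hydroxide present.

n(HCl) = 0.0328 × 0.369 = 0.0121 mol
Let x = n(NaOH), y = n(Na2CO3).
Titrant: 1x + 2y = 0.0121;  mass: 40.00x + 105.99y = 0.542
Solving, x = 7.65 × 10^-3 mol, y = 2.23 × 10^-3 mol
mass of NaOH = 7.65 × 10^-3 × 40.00 = 0.306 g

0.306 g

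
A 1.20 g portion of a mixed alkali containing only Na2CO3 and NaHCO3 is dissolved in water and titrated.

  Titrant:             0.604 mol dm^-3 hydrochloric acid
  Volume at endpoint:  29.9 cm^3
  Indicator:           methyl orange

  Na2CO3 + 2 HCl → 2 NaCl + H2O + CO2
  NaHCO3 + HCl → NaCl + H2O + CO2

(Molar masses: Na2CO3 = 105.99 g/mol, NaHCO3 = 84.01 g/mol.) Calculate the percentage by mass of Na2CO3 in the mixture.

n(HCl) = 0.0299 × 0.604 = 0.0181 mol
Let x = n(Na2CO3), y = n(NaHCO3).
Titrant: 2x + 1y = 0.0181;  mass: 105.99x + 84.01y = 1.20
Solving, x = 5.11 × 10^-3 mol, y = 7.83 × 10^-3 mol
mass of Na2CO3 = 5.11 × 10^-3 × 105.99 = 0.542 g
% Na2CO3 = 0.542 / 1.20 × 100 = 45.2 %

45.2 %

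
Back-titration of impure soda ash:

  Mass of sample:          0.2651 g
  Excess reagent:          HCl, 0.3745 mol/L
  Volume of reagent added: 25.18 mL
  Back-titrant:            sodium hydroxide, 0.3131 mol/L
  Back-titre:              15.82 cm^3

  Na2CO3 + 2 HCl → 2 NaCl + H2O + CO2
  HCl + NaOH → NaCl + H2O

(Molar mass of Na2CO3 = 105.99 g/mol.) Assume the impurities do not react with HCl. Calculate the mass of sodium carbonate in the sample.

0.2372 g

n(HCl) added = 0.02518 × 0.3745 = 9.430 × 10^-3 mol
n(NaOH) used in back-titration = 0.01582 × 0.3131 = 4.953 × 10^-3 mol
n(HCl) left over = 4.953 × 10^-3 mol (1:1 ratio)
n(HCl) consumed by analyte = 9.430 × 10^-3 − 4.953 × 10^-3 = 4.477 × 10^-3 mol
From the 1:2 ratio, n(Na2CO3) = 1/2 × 4.477 × 10^-3 = 2.238 × 10^-3 mol
mass of Na2CO3 = 2.238 × 10^-3 × 105.99 = 0.2372 g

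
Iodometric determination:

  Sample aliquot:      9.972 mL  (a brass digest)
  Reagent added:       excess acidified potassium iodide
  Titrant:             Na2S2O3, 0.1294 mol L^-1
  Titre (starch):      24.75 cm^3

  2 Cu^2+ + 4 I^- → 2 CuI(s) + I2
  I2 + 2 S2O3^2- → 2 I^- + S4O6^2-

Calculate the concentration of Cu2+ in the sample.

0.3212 mol/L

n(S2O3^2-) = 0.02475 × 0.1294 = 3.203 × 10^-3 mol
n(I2) = n(S2O3^2-)/2 = 1.601 × 10^-3 mol
From the 2:1 ratio, n(Cu2+) in the aliquot = 2/1 × 1.601 × 10^-3 = 3.203 × 10^-3 mol
[Cu2+] = 3.203 × 10^-3 / 0.009972 = 0.3212 mol/L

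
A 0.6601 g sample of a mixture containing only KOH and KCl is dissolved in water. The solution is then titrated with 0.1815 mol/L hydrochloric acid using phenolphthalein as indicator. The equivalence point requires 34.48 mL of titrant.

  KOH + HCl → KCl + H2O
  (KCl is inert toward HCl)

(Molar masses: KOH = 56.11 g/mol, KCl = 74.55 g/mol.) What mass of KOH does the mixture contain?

0.3511 g

n(HCl) = 0.03448 × 0.1815 = 6.258 × 10^-3 mol
Let x = n(KOH), y = n(KCl).
Titrant: 1x = 6.258 × 10^-3;  mass: 56.11x + 74.55y = 0.6601
Solving, x = 6.258 × 10^-3 mol, y = 4.144 × 10^-3 mol
mass of KOH = 6.258 × 10^-3 × 56.11 = 0.3511 g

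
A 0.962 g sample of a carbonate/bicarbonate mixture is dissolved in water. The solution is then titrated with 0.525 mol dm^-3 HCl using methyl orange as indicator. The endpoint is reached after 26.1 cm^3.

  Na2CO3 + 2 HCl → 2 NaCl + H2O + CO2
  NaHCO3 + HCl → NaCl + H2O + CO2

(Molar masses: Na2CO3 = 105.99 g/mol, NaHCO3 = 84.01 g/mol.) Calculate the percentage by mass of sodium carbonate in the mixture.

n(HCl) = 0.0261 × 0.525 = 0.0137 mol
Let x = n(Na2CO3), y = n(NaHCO3).
Titrant: 2x + 1y = 0.0137;  mass: 105.99x + 84.01y = 0.962
Solving, x = 3.05 × 10^-3 mol, y = 7.60 × 10^-3 mol
mass of Na2CO3 = 3.05 × 10^-3 × 105.99 = 0.323 g
% Na2CO3 = 0.323 / 0.962 × 100 = 33.6 %

33.6 %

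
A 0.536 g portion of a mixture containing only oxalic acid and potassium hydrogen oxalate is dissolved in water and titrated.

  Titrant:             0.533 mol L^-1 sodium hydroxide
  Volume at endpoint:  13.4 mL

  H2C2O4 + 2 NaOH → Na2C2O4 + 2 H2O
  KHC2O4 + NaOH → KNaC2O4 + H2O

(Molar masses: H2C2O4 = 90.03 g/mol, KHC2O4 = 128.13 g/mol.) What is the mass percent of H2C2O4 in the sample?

38.3 %

n(NaOH) = 0.0134 × 0.533 = 7.14 × 10^-3 mol
Let x = n(H2C2O4), y = n(KHC2O4).
Titrant: 2x + 1y = 7.14 × 10^-3;  mass: 90.03x + 128.13y = 0.536
Solving, x = 2.28 × 10^-3 mol, y = 2.58 × 10^-3 mol
mass of H2C2O4 = 2.28 × 10^-3 × 90.03 = 0.205 g
% H2C2O4 = 0.205 / 0.536 × 100 = 38.3 %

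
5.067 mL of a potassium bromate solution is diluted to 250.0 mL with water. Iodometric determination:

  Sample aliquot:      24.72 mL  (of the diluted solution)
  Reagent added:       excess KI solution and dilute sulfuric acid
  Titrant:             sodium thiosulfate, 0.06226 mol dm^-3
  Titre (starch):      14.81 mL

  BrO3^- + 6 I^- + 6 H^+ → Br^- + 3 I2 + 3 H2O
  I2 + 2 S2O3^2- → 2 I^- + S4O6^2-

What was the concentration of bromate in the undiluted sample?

0.3067 mol/L

n(S2O3^2-) = 0.01481 × 0.06226 = 9.221 × 10^-4 mol
n(I2) = n(S2O3^2-)/2 = 4.610 × 10^-4 mol
From the 1:3 ratio, n(BrO3^-) in the aliquot = 1/3 × 4.610 × 10^-4 = 1.537 × 10^-4 mol
[BrO3^-]_dilute = 1.537 × 10^-4 / 0.02472 = 0.006217 mol/L
[BrO3^-]_original = 0.006217 × 250.0/5.067 = 0.3067 mol/L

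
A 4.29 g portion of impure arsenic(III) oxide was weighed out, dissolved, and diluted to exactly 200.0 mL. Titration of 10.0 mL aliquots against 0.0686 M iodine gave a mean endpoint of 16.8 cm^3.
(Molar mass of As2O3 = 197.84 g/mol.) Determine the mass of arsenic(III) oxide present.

2.28 g

As2O3 + 2 I2 + 2 H2O → As2O5 + 4 HI
n(I2) per titration = 0.0168 × 0.0686 = 1.15 × 10^-3 mol
From the 1:2 ratio, n(As2O3) in each aliquot = 1/2 × 1.15 × 10^-3 = 5.76 × 10^-4 mol
n(As2O3) in the whole flask = 5.76 × 10^-4 × 200.0/10.0 = 0.0115 mol
mass of As2O3 = 0.0115 × 197.84 = 2.28 g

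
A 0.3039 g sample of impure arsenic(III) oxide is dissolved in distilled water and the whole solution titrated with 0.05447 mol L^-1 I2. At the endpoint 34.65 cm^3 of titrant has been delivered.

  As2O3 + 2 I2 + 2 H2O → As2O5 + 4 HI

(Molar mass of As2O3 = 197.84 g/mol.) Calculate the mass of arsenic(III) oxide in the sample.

0.1867 g

n(I2) = 0.03465 L × 0.05447 mol/L = 1.887 × 10^-3 mol
From the 1:2 ratio, n(As2O3) = 1/2 × 1.887 × 10^-3 = 9.437 × 10^-4 mol
mass of As2O3 = 9.437 × 10^-4 × 197.84 g/mol = 0.1867 g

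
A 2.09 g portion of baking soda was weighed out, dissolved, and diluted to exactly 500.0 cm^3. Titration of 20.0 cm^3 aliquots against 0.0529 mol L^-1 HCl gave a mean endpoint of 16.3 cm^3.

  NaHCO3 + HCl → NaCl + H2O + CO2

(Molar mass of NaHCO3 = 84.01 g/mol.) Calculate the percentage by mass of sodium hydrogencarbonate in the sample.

86.6 %

n(HCl) per titration = 0.0163 × 0.0529 = 8.62 × 10^-4 mol
n(NaHCO3) in each aliquot = 8.62 × 10^-4 mol (1:1 ratio)
n(NaHCO3) in the whole flask = 8.62 × 10^-4 × 500.0/20.0 = 0.0216 mol
mass of NaHCO3 = 0.0216 × 84.01 = 1.81 g
% NaHCO3 = 1.81 / 2.09 × 100 = 86.6 %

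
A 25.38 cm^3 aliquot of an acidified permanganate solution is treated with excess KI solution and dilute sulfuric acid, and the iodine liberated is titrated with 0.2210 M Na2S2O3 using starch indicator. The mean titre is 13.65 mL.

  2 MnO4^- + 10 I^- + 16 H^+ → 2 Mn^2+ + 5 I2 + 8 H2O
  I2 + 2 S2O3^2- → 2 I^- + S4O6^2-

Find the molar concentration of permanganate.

n(S2O3^2-) = 0.01365 × 0.2210 = 3.017 × 10^-3 mol
n(I2) = n(S2O3^2-)/2 = 1.508 × 10^-3 mol
From the 2:5 ratio, n(MnO4^-) in the aliquot = 2/5 × 1.508 × 10^-3 = 6.033 × 10^-4 mol
[MnO4^-] = 6.033 × 10^-4 / 0.02538 = 0.02377 mol/L

0.02377 M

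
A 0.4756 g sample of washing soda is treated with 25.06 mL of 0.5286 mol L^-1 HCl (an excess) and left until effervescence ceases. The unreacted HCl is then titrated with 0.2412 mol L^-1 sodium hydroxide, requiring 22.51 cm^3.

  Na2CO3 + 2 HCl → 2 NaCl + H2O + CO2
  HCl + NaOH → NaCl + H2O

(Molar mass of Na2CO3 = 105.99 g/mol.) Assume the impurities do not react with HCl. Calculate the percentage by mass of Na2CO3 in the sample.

n(HCl) added = 0.02506 × 0.5286 = 0.01325 mol
n(NaOH) used in back-titration = 0.02251 × 0.2412 = 5.429 × 10^-3 mol
n(HCl) left over = 5.429 × 10^-3 mol (1:1 ratio)
n(HCl) consumed by analyte = 0.01325 − 5.429 × 10^-3 = 7.817 × 10^-3 mol
From the 1:2 ratio, n(Na2CO3) = 1/2 × 7.817 × 10^-3 = 3.909 × 10^-3 mol
mass of Na2CO3 = 3.909 × 10^-3 × 105.99 = 0.4143 g
% Na2CO3 = 0.4143 / 0.4756 × 100 = 87.11 %

87.11 %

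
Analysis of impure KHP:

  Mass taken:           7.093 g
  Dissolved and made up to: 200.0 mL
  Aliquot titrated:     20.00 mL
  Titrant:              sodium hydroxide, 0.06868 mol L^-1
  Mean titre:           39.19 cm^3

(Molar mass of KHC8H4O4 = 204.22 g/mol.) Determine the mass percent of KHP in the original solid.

KHC8H4O4 + NaOH → KNaC8H4O4 + H2O
n(NaOH) per titration = 0.03919 × 0.06868 = 2.692 × 10^-3 mol
n(KHC8H4O4) in each aliquot = 2.692 × 10^-3 mol (1:1 ratio)
n(KHC8H4O4) in the whole flask = 2.692 × 10^-3 × 200.0/20.00 = 0.02692 mol
mass of KHC8H4O4 = 0.02692 × 204.22 = 5.497 g
% KHC8H4O4 = 5.497 / 7.093 × 100 = 77.50 %

77.50 %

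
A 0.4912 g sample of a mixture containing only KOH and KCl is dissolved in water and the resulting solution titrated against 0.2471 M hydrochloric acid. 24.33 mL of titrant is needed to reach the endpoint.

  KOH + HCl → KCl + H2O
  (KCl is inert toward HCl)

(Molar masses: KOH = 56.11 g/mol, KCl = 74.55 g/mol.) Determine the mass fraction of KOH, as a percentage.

68.67 %

n(HCl) = 0.02433 × 0.2471 = 6.012 × 10^-3 mol
Let x = n(KOH), y = n(KCl).
Titrant: 1x = 6.012 × 10^-3;  mass: 56.11x + 74.55y = 0.4912
Solving, x = 6.012 × 10^-3 mol, y = 2.064 × 10^-3 mol
mass of KOH = 6.012 × 10^-3 × 56.11 = 0.3373 g
% KOH = 0.3373 / 0.4912 × 100 = 68.67 %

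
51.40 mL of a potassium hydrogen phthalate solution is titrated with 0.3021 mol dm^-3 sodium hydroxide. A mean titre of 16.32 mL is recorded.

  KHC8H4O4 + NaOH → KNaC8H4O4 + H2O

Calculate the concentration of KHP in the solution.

0.09592 mol/L

n(NaOH) = 0.01632 L × 0.3021 mol/L = 4.930 × 10^-3 mol
n(KHC8H4O4) = 4.930 × 10^-3 mol (1:1 mole ratio)
[KHC8H4O4] = 4.930 × 10^-3 mol / 0.05140 L = 0.09592 mol/L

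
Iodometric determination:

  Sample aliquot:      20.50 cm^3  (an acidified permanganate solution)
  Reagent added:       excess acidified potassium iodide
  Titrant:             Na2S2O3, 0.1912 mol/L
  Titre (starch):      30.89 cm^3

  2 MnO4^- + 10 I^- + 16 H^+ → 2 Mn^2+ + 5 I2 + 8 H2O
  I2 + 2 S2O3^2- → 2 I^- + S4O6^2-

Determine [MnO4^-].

0.05762 mol/L

n(S2O3^2-) = 0.03089 × 0.1912 = 5.906 × 10^-3 mol
n(I2) = n(S2O3^2-)/2 = 2.953 × 10^-3 mol
From the 2:5 ratio, n(MnO4^-) in the aliquot = 2/5 × 2.953 × 10^-3 = 1.181 × 10^-3 mol
[MnO4^-] = 1.181 × 10^-3 / 0.02050 = 0.05762 mol/L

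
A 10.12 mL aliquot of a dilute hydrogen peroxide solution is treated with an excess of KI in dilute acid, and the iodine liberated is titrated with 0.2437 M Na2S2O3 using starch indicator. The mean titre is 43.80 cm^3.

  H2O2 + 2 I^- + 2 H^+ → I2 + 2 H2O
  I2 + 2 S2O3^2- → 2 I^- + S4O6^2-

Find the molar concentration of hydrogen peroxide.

0.5274 M

n(S2O3^2-) = 0.04380 × 0.2437 = 0.01067 mol
n(I2) = n(S2O3^2-)/2 = 5.337 × 10^-3 mol
n(H2O2) in the aliquot = 5.337 × 10^-3 mol (1:1 ratio)
[H2O2] = 5.337 × 10^-3 / 0.01012 = 0.5274 mol/L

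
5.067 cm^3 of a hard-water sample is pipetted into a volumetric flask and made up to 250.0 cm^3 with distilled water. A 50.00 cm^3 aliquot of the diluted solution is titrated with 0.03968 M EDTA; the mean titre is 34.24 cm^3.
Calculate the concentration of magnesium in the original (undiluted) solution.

1.341 M

Mg^2+ + EDTA^4- → [Mg(EDTA)]^2-
n(EDTA) = 0.03424 × 0.03968 = 1.359 × 10^-3 mol
n(Mg2+) in the aliquot = 1.359 × 10^-3 mol (1:1 ratio)
[Mg2+]_dilute = 1.359 × 10^-3 / 0.05000 = 0.02717 mol/L
Dilution factor = 250.0 / 5.067 = 49.34
[Mg2+]_stock = 0.02717 × 49.34 = 1.341 mol/L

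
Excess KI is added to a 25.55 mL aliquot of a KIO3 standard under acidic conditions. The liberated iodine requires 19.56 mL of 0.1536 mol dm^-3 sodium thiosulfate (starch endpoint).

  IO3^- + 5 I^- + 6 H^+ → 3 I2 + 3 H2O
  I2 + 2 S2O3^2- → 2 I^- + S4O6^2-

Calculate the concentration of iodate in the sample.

0.01960 mol/L

n(S2O3^2-) = 0.01956 × 0.1536 = 3.004 × 10^-3 mol
n(I2) = n(S2O3^2-)/2 = 1.502 × 10^-3 mol
From the 1:3 ratio, n(IO3^-) in the aliquot = 1/3 × 1.502 × 10^-3 = 5.007 × 10^-4 mol
[IO3^-] = 5.007 × 10^-4 / 0.02555 = 0.01960 mol/L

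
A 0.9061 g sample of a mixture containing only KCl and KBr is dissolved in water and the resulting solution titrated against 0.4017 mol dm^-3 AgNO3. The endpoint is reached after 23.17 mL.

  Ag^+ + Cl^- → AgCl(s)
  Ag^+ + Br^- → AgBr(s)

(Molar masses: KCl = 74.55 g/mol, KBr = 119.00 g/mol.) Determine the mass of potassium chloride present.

0.3379 g

n(AgNO3) = 0.02317 × 0.4017 = 9.307 × 10^-3 mol
Let x = n(KCl), y = n(KBr).
Titrant: 1x + 1y = 9.307 × 10^-3;  mass: 74.55x + 119.00y = 0.9061
Solving, x = 4.533 × 10^-3 mol, y = 4.775 × 10^-3 mol
mass of KCl = 4.533 × 10^-3 × 74.55 = 0.3379 g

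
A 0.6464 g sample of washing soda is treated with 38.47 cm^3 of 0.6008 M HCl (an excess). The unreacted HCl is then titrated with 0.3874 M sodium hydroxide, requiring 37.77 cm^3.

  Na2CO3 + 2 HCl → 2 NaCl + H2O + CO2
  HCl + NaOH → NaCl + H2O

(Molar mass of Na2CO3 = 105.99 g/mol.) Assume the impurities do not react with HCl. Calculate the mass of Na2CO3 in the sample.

0.4494 g

n(HCl) added = 0.03847 × 0.6008 = 0.02311 mol
n(NaOH) used in back-titration = 0.03777 × 0.3874 = 0.01463 mol
n(HCl) left over = 0.01463 mol (1:1 ratio)
n(HCl) consumed by analyte = 0.02311 − 0.01463 = 8.481 × 10^-3 mol
From the 1:2 ratio, n(Na2CO3) = 1/2 × 8.481 × 10^-3 = 4.240 × 10^-3 mol
mass of Na2CO3 = 4.240 × 10^-3 × 105.99 = 0.4494 g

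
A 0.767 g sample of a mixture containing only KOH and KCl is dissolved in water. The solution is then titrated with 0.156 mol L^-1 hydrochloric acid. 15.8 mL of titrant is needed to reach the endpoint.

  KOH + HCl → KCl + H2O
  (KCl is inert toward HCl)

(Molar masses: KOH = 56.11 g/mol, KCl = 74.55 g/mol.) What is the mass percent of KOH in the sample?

18.0 %

n(HCl) = 0.0158 × 0.156 = 2.46 × 10^-3 mol
Let x = n(KOH), y = n(KCl).
Titrant: 1x = 2.46 × 10^-3;  mass: 56.11x + 74.55y = 0.767
Solving, x = 2.46 × 10^-3 mol, y = 8.43 × 10^-3 mol
mass of KOH = 2.46 × 10^-3 × 56.11 = 0.138 g
% KOH = 0.138 / 0.767 × 100 = 18.0 %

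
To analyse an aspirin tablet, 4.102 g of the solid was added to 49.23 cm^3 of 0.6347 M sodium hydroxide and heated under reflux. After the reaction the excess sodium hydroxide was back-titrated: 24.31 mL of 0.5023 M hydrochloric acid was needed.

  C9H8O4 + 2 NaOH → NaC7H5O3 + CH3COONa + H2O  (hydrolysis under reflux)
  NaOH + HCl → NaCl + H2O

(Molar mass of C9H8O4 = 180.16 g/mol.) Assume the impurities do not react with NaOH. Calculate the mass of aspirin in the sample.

1.715 g

n(NaOH) added = 0.04923 × 0.6347 = 0.03125 mol
n(HCl) used in back-titration = 0.02431 × 0.5023 = 0.01221 mol
n(NaOH) left over = 0.01221 mol (1:1 ratio)
n(NaOH) consumed by analyte = 0.03125 − 0.01221 = 0.01904 mol
From the 1:2 ratio, n(C9H8O4) = 1/2 × 0.01904 = 9.518 × 10^-3 mol
mass of C9H8O4 = 9.518 × 10^-3 × 180.16 = 1.715 g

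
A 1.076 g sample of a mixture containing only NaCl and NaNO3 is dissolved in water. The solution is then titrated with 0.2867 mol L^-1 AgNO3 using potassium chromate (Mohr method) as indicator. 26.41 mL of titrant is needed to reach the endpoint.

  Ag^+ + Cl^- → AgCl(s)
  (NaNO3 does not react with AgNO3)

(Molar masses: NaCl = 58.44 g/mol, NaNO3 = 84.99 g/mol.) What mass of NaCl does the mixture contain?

0.4425 g

n(AgNO3) = 0.02641 × 0.2867 = 7.572 × 10^-3 mol
Let x = n(NaCl), y = n(NaNO3).
Titrant: 1x = 7.572 × 10^-3;  mass: 58.44x + 84.99y = 1.076
Solving, x = 7.572 × 10^-3 mol, y = 7.454 × 10^-3 mol
mass of NaCl = 7.572 × 10^-3 × 58.44 = 0.4425 g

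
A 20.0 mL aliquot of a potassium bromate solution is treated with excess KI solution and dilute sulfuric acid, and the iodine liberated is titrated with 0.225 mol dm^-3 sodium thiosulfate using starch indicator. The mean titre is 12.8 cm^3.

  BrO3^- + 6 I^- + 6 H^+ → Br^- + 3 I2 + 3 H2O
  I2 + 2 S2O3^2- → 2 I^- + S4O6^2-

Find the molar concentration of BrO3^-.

0.0240 mol/L

n(S2O3^2-) = 0.0128 × 0.225 = 2.88 × 10^-3 mol
n(I2) = n(S2O3^2-)/2 = 1.44 × 10^-3 mol
From the 1:3 ratio, n(BrO3^-) in the aliquot = 1/3 × 1.44 × 10^-3 = 4.80 × 10^-4 mol
[BrO3^-] = 4.80 × 10^-4 / 0.0200 = 0.0240 mol/L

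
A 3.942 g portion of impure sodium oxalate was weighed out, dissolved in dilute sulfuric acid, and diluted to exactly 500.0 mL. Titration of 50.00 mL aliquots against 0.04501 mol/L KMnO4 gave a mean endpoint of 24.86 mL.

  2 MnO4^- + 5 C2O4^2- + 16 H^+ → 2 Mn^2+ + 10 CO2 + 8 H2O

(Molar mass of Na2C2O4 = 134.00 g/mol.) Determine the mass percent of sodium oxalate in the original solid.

95.09 %

n(KMnO4) per titration = 0.02486 × 0.04501 = 1.119 × 10^-3 mol
From the 5:2 ratio, n(Na2C2O4) in each aliquot = 5/2 × 1.119 × 10^-3 = 2.797 × 10^-3 mol
n(Na2C2O4) in the whole flask = 2.797 × 10^-3 × 500.0/50.00 = 0.02797 mol
mass of Na2C2O4 = 0.02797 × 134.00 = 3.748 g
% Na2C2O4 = 3.748 / 3.942 × 100 = 95.09 %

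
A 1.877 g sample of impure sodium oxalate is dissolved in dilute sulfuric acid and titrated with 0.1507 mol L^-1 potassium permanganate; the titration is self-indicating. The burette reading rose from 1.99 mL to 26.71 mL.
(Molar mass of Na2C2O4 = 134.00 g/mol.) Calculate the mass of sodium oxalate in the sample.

1.248 g

2 MnO4^- + 5 C2O4^2- + 16 H^+ → 2 Mn^2+ + 10 CO2 + 8 H2O
n(KMnO4) = 0.02472 L × 0.1507 mol/L = 3.725 × 10^-3 mol
From the 5:2 ratio, n(Na2C2O4) = 5/2 × 3.725 × 10^-3 = 9.313 × 10^-3 mol
mass of Na2C2O4 = 9.313 × 10^-3 × 134.00 g/mol = 1.248 g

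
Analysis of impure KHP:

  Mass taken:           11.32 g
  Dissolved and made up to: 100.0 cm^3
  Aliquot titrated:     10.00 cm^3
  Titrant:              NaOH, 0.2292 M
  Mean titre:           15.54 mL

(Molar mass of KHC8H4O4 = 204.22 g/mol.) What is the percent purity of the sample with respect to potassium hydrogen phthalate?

KHC8H4O4 + NaOH → KNaC8H4O4 + H2O
n(NaOH) per titration = 0.01554 × 0.2292 = 3.562 × 10^-3 mol
n(KHC8H4O4) in each aliquot = 3.562 × 10^-3 mol (1:1 ratio)
n(KHC8H4O4) in the whole flask = 3.562 × 10^-3 × 100.0/10.00 = 0.03562 mol
mass of KHC8H4O4 = 0.03562 × 204.22 = 7.274 g
% KHC8H4O4 = 7.274 / 11.32 × 100 = 64.26 %

64.26 %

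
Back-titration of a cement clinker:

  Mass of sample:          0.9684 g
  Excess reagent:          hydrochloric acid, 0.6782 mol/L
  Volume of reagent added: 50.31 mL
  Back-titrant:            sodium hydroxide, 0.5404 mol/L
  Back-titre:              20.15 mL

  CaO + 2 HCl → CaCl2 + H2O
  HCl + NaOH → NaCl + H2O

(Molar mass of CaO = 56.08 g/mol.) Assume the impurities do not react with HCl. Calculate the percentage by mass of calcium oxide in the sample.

n(HCl) added = 0.05031 × 0.6782 = 0.03412 mol
n(NaOH) used in back-titration = 0.02015 × 0.5404 = 0.01089 mol
n(HCl) left over = 0.01089 mol (1:1 ratio)
n(HCl) consumed by analyte = 0.03412 − 0.01089 = 0.02323 mol
From the 1:2 ratio, n(CaO) = 1/2 × 0.02323 = 0.01162 mol
mass of CaO = 0.01162 × 56.08 = 0.6514 g
% CaO = 0.6514 / 0.9684 × 100 = 67.27 %

67.27 %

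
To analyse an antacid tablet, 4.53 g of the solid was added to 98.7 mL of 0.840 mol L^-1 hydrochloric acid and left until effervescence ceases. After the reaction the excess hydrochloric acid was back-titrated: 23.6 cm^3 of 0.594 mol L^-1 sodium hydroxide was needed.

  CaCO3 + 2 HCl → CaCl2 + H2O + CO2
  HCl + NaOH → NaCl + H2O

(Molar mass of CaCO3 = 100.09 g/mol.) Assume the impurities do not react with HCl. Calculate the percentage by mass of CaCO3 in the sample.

n(HCl) added = 0.0987 × 0.840 = 0.0829 mol
n(NaOH) used in back-titration = 0.0236 × 0.594 = 0.0140 mol
n(HCl) left over = 0.0140 mol (1:1 ratio)
n(HCl) consumed by analyte = 0.0829 − 0.0140 = 0.0689 mol
From the 1:2 ratio, n(CaCO3) = 1/2 × 0.0689 = 0.0344 mol
mass of CaCO3 = 0.0344 × 100.09 = 3.45 g
% CaCO3 = 3.45 / 4.53 × 100 = 76.1 %

76.1 %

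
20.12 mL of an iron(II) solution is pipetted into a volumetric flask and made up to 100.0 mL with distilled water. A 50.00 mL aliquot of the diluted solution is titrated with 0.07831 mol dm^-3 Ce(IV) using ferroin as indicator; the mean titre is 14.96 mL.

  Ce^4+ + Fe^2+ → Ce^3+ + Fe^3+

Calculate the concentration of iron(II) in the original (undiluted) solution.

n(Ce4+) = 0.01496 × 0.07831 = 1.172 × 10^-3 mol
n(Fe2+) in the aliquot = 1.172 × 10^-3 mol (1:1 ratio)
[Fe2+]_dilute = 1.172 × 10^-3 / 0.05000 = 0.02343 mol/L
Dilution factor = 100.0 / 20.12 = 4.970
[Fe2+]_stock = 0.02343 × 4.970 = 0.1165 mol/L

0.1165 mol/L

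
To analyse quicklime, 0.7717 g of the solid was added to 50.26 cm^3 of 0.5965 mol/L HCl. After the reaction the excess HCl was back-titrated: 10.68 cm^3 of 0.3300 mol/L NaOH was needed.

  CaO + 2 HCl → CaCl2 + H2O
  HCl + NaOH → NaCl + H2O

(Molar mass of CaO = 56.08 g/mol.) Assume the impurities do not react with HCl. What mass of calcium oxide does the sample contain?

0.7418 g

n(HCl) added = 0.05026 × 0.5965 = 0.02998 mol
n(NaOH) used in back-titration = 0.01068 × 0.3300 = 3.524 × 10^-3 mol
n(HCl) left over = 3.524 × 10^-3 mol (1:1 ratio)
n(HCl) consumed by analyte = 0.02998 − 3.524 × 10^-3 = 0.02646 mol
From the 1:2 ratio, n(CaO) = 1/2 × 0.02646 = 0.01323 mol
mass of CaO = 0.01323 × 56.08 = 0.7418 g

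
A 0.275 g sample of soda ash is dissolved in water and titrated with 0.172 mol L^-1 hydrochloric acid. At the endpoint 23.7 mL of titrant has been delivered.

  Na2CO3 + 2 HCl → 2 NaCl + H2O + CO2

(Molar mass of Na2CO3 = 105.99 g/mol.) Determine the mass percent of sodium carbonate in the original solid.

n(HCl) = 0.0237 L × 0.172 mol/L = 4.08 × 10^-3 mol
From the 1:2 ratio, n(Na2CO3) = 1/2 × 4.08 × 10^-3 = 2.04 × 10^-3 mol
mass of Na2CO3 = 2.04 × 10^-3 × 105.99 g/mol = 0.216 g
% Na2CO3 = 0.216 / 0.275 × 100 = 78.6 %

78.6 %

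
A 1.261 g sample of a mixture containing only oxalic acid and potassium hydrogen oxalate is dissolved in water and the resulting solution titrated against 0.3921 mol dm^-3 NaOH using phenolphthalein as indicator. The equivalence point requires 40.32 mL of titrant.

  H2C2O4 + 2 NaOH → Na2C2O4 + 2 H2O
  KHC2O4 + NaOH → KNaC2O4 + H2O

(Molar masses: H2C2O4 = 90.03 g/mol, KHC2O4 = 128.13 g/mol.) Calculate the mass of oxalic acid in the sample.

n(NaOH) = 0.04032 × 0.3921 = 0.01581 mol
Let x = n(H2C2O4), y = n(KHC2O4).
Titrant: 2x + 1y = 0.01581;  mass: 90.03x + 128.13y = 1.261
Solving, x = 4.600 × 10^-3 mol, y = 6.609 × 10^-3 mol
mass of H2C2O4 = 4.600 × 10^-3 × 90.03 = 0.4141 g

0.4141 g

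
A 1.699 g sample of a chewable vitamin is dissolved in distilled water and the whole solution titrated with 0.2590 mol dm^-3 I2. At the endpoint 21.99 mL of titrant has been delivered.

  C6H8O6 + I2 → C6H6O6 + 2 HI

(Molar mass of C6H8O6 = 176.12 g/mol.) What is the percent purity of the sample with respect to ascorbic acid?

59.04 %

n(I2) = 0.02199 L × 0.2590 mol/L = 5.695 × 10^-3 mol
n(C6H8O6) = 5.695 × 10^-3 mol (1:1 ratio)
mass of C6H8O6 = 5.695 × 10^-3 × 176.12 g/mol = 1.003 g
% C6H8O6 = 1.003 / 1.699 × 100 = 59.04 %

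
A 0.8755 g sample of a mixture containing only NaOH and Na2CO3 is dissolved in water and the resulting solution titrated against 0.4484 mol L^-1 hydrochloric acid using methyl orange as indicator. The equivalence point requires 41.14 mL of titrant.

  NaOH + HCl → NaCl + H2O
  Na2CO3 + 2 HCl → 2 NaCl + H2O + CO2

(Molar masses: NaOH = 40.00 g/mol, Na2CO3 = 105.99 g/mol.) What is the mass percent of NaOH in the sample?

n(HCl) = 0.04114 × 0.4484 = 0.01845 mol
Let x = n(NaOH), y = n(Na2CO3).
Titrant: 1x + 2y = 0.01845;  mass: 40.00x + 105.99y = 0.8755
Solving, x = 7.857 × 10^-3 mol, y = 5.295 × 10^-3 mol
mass of NaOH = 7.857 × 10^-3 × 40.00 = 0.3143 g
% NaOH = 0.3143 / 0.8755 × 100 = 35.90 %

35.90 %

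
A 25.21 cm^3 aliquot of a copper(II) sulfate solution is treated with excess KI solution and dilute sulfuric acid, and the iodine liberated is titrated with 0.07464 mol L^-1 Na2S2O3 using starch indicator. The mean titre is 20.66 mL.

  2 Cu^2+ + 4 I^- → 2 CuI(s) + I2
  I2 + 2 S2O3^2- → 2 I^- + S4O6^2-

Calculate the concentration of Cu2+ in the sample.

n(S2O3^2-) = 0.02066 × 0.07464 = 1.542 × 10^-3 mol
n(I2) = n(S2O3^2-)/2 = 7.710 × 10^-4 mol
From the 2:1 ratio, n(Cu2+) in the aliquot = 2/1 × 7.710 × 10^-4 = 1.542 × 10^-3 mol
[Cu2+] = 1.542 × 10^-3 / 0.02521 = 0.06117 mol/L

0.06117 mol/L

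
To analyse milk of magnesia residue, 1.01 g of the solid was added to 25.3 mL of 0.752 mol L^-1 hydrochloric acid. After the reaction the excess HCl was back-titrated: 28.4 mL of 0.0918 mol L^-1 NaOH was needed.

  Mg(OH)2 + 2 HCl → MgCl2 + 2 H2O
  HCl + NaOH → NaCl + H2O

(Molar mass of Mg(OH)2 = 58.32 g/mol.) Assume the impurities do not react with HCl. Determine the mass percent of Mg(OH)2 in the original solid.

n(HCl) added = 0.0253 × 0.752 = 0.0190 mol
n(NaOH) used in back-titration = 0.0284 × 0.0918 = 2.61 × 10^-3 mol
n(HCl) left over = 2.61 × 10^-3 mol (1:1 ratio)
n(HCl) consumed by analyte = 0.0190 − 2.61 × 10^-3 = 0.0164 mol
From the 1:2 ratio, n(Mg(OH)2) = 1/2 × 0.0164 = 8.21 × 10^-3 mol
mass of Mg(OH)2 = 8.21 × 10^-3 × 58.32 = 0.479 g
% Mg(OH)2 = 0.479 / 1.01 × 100 = 47.4 %

47.4 %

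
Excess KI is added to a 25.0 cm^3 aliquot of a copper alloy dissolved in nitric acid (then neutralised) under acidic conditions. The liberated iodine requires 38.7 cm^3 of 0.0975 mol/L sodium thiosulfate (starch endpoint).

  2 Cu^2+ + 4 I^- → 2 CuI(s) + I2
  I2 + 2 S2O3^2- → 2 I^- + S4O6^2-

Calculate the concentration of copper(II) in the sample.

n(S2O3^2-) = 0.0387 × 0.0975 = 3.77 × 10^-3 mol
n(I2) = n(S2O3^2-)/2 = 1.89 × 10^-3 mol
From the 2:1 ratio, n(Cu2+) in the aliquot = 2/1 × 1.89 × 10^-3 = 3.77 × 10^-3 mol
[Cu2+] = 3.77 × 10^-3 / 0.0250 = 0.151 mol/L

0.151 mol/L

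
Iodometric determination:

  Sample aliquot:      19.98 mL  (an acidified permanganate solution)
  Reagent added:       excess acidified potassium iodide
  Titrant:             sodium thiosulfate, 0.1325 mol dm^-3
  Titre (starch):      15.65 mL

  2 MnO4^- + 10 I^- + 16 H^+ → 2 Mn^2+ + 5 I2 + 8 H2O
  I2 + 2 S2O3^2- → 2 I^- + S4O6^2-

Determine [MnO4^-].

n(S2O3^2-) = 0.01565 × 0.1325 = 2.074 × 10^-3 mol
n(I2) = n(S2O3^2-)/2 = 1.037 × 10^-3 mol
From the 2:5 ratio, n(MnO4^-) in the aliquot = 2/5 × 1.037 × 10^-3 = 4.147 × 10^-4 mol
[MnO4^-] = 4.147 × 10^-4 / 0.01998 = 0.02076 mol/L

0.02076 mol/L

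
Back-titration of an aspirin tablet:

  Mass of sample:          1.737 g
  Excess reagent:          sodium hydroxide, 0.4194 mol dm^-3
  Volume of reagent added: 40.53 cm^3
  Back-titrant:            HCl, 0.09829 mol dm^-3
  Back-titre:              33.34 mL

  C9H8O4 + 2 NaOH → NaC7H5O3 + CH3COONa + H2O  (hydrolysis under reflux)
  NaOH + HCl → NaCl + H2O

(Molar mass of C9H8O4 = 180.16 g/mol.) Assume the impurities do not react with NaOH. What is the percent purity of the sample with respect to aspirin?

n(NaOH) added = 0.04053 × 0.4194 = 0.01700 mol
n(HCl) used in back-titration = 0.03334 × 0.09829 = 3.277 × 10^-3 mol
n(NaOH) left over = 3.277 × 10^-3 mol (1:1 ratio)
n(NaOH) consumed by analyte = 0.01700 − 3.277 × 10^-3 = 0.01372 mol
From the 1:2 ratio, n(C9H8O4) = 1/2 × 0.01372 = 6.861 × 10^-3 mol
mass of C9H8O4 = 6.861 × 10^-3 × 180.16 = 1.236 g
% C9H8O4 = 1.236 / 1.737 × 100 = 71.16 %

71.16 %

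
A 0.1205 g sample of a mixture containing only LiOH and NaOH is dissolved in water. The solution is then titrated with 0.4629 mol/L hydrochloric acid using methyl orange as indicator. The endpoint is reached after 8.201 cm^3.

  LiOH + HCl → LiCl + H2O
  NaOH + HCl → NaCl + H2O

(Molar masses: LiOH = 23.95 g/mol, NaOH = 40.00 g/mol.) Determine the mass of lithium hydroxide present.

0.04678 g

n(HCl) = 0.008201 × 0.4629 = 3.796 × 10^-3 mol
Let x = n(LiOH), y = n(NaOH).
Titrant: 1x + 1y = 3.796 × 10^-3;  mass: 23.95x + 40.00y = 0.1205
Solving, x = 1.953 × 10^-3 mol, y = 1.843 × 10^-3 mol
mass of LiOH = 1.953 × 10^-3 × 23.95 = 0.04678 g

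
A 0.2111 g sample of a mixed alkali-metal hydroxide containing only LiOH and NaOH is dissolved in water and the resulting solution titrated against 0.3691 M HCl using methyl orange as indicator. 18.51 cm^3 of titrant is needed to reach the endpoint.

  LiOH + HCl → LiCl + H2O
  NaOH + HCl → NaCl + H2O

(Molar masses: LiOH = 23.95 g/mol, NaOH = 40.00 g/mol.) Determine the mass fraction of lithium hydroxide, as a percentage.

43.95 %

n(HCl) = 0.01851 × 0.3691 = 6.832 × 10^-3 mol
Let x = n(LiOH), y = n(NaOH).
Titrant: 1x + 1y = 6.832 × 10^-3;  mass: 23.95x + 40.00y = 0.2111
Solving, x = 3.874 × 10^-3 mol, y = 2.958 × 10^-3 mol
mass of LiOH = 3.874 × 10^-3 × 23.95 = 0.09279 g
% LiOH = 0.09279 / 0.2111 × 100 = 43.95 %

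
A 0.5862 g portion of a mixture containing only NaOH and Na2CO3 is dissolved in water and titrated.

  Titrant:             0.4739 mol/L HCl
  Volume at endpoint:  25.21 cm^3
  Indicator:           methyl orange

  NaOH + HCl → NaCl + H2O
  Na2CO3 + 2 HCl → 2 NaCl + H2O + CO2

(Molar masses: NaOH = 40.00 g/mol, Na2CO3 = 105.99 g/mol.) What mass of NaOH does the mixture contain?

0.1445 g

n(HCl) = 0.02521 × 0.4739 = 0.01195 mol
Let x = n(NaOH), y = n(Na2CO3).
Titrant: 1x + 2y = 0.01195;  mass: 40.00x + 105.99y = 0.5862
Solving, x = 3.612 × 10^-3 mol, y = 4.168 × 10^-3 mol
mass of NaOH = 3.612 × 10^-3 × 40.00 = 0.1445 g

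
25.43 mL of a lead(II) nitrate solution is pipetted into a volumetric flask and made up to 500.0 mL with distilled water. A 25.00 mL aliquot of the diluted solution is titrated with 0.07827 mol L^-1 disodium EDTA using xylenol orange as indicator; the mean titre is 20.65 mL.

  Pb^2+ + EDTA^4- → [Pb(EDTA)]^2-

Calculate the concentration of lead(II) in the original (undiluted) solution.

1.271 mol/L

n(EDTA) = 0.02065 × 0.07827 = 1.616 × 10^-3 mol
n(Pb2+) in the aliquot = 1.616 × 10^-3 mol (1:1 ratio)
[Pb2+]_dilute = 1.616 × 10^-3 / 0.02500 = 0.06465 mol/L
Dilution factor = 500.0 / 25.43 = 19.66
[Pb2+]_stock = 0.06465 × 19.66 = 1.271 mol/L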